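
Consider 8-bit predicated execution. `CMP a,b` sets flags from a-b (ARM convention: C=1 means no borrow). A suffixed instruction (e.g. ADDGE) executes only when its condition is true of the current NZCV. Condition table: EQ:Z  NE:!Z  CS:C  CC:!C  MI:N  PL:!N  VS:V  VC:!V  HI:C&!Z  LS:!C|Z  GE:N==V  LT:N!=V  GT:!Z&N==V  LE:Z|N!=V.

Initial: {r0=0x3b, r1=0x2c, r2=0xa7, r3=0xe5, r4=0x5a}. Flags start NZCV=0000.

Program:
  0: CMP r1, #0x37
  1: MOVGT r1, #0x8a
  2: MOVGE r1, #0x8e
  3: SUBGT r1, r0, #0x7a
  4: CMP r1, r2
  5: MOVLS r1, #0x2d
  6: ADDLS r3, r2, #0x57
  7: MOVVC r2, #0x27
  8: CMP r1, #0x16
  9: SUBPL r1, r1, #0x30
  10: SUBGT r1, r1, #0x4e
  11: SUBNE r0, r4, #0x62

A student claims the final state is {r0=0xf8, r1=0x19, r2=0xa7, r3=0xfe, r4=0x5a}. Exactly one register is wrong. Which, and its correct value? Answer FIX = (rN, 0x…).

FIX = (r1, 0xaf)

[0] flags=1000 → (cmp)
[1] flags=1000 GT?F → skip
[2] flags=1000 GE?F → skip
[3] flags=1000 GT?F → skip
[4] flags=1001 → (cmp)
[5] flags=1001 LS?T → r1=0x2d
[6] flags=1001 LS?T → r3=0xfe
[7] flags=1001 VC?F → skip
[8] flags=0010 → (cmp)
[9] flags=0010 PL?T → r1=0xfd
[10] flags=0010 GT?T → r1=0xaf
[11] flags=0010 NE?T → r0=0xf8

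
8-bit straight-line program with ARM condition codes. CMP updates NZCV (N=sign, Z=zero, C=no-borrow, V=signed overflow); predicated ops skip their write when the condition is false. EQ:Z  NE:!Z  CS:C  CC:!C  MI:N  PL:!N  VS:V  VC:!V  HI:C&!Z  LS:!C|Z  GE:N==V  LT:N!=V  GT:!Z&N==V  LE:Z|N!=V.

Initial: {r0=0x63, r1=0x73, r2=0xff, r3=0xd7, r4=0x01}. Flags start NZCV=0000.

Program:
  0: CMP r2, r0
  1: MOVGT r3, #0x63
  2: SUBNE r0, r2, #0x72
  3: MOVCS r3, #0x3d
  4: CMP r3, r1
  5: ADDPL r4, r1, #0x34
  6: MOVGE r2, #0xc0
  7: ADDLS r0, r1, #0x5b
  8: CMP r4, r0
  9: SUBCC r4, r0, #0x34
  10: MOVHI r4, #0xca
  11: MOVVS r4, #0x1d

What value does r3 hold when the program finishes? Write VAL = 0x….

VAL = 0x3d

[0] flags=1010 → (cmp)
[1] flags=1010 GT?F → skip
[2] flags=1010 NE?T → r0=0x8d
[3] flags=1010 CS?T → r3=0x3d
[4] flags=1000 → (cmp)
[5] flags=1000 PL?F → skip
[6] flags=1000 GE?F → skip
[7] flags=1000 LS?T → r0=0xce
[8] flags=0000 → (cmp)
[9] flags=0000 CC?T → r4=0x9a
[10] flags=0000 HI?F → skip
[11] flags=0000 VS?F → skip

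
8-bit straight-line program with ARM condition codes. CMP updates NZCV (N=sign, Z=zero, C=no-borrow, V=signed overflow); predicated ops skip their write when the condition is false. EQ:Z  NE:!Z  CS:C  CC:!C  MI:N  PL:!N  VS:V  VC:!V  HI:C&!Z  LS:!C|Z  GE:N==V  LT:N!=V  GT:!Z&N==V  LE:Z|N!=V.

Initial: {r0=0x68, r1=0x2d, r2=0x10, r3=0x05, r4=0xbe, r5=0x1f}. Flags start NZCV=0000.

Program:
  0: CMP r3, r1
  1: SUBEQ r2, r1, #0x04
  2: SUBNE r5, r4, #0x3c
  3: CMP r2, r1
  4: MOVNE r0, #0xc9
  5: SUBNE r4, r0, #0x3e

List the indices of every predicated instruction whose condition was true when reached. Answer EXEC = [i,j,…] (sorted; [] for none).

[0] flags=1000 → (cmp)
[1] flags=1000 EQ?F → skip
[2] flags=1000 NE?T → r5=0x82
[3] flags=1000 → (cmp)
[4] flags=1000 NE?T → r0=0xc9
[5] flags=1000 NE?T → r4=0x8b

EXEC = [2,4,5]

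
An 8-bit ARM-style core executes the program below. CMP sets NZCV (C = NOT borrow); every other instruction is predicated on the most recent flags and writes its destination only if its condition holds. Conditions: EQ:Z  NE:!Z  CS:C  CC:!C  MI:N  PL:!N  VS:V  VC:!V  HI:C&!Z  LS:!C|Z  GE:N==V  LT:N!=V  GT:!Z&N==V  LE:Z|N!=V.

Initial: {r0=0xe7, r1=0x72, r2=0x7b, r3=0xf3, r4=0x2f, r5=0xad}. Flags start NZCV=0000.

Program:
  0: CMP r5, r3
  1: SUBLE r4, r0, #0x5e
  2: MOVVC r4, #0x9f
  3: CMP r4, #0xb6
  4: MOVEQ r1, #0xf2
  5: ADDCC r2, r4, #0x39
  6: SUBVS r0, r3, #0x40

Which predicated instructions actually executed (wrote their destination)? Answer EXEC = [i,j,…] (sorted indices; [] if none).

EXEC = [1,2,5]

[0] flags=1000 → (cmp)
[1] flags=1000 LE?T → r4=0x89
[2] flags=1000 VC?T → r4=0x9f
[3] flags=1000 → (cmp)
[4] flags=1000 EQ?F → skip
[5] flags=1000 CC?T → r2=0xd8
[6] flags=1000 VS?F → skip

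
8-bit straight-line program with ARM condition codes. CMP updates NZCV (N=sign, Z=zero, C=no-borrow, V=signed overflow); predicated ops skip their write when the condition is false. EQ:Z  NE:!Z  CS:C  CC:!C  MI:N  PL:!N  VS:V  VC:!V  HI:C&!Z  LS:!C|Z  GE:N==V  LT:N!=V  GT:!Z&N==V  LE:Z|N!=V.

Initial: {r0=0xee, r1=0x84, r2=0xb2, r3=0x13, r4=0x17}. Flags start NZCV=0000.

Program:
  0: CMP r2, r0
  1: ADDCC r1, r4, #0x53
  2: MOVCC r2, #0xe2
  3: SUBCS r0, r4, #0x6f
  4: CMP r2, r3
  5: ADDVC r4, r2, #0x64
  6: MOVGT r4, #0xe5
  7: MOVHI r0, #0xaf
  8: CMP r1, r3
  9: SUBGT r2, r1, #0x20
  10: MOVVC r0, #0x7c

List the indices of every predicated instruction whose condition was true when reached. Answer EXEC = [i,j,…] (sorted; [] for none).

EXEC = [1,2,5,7,9,10]

[0] flags=1000 → (cmp)
[1] flags=1000 CC?T → r1=0x6a
[2] flags=1000 CC?T → r2=0xe2
[3] flags=1000 CS?F → skip
[4] flags=1010 → (cmp)
[5] flags=1010 VC?T → r4=0x46
[6] flags=1010 GT?F → skip
[7] flags=1010 HI?T → r0=0xaf
[8] flags=0010 → (cmp)
[9] flags=0010 GT?T → r2=0x4a
[10] flags=0010 VC?T → r0=0x7c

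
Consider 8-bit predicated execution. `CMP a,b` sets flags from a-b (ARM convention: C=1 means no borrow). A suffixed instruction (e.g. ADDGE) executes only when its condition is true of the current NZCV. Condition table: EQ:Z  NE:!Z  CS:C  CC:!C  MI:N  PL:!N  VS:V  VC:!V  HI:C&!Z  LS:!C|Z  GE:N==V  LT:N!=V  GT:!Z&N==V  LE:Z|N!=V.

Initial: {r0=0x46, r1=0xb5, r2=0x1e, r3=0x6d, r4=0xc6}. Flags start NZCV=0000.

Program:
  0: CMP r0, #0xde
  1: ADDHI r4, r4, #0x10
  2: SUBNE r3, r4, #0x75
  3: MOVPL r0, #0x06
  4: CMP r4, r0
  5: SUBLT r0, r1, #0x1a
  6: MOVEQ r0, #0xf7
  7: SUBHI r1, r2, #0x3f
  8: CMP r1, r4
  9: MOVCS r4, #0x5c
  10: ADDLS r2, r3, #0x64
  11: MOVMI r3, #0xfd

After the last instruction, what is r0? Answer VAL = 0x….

[0] flags=0000 → (cmp)
[1] flags=0000 HI?F → skip
[2] flags=0000 NE?T → r3=0x51
[3] flags=0000 PL?T → r0=0x06
[4] flags=1010 → (cmp)
[5] flags=1010 LT?T → r0=0x9b
[6] flags=1010 EQ?F → skip
[7] flags=1010 HI?T → r1=0xdf
[8] flags=0010 → (cmp)
[9] flags=0010 CS?T → r4=0x5c
[10] flags=0010 LS?F → skip
[11] flags=0010 MI?F → skip

VAL = 0x9b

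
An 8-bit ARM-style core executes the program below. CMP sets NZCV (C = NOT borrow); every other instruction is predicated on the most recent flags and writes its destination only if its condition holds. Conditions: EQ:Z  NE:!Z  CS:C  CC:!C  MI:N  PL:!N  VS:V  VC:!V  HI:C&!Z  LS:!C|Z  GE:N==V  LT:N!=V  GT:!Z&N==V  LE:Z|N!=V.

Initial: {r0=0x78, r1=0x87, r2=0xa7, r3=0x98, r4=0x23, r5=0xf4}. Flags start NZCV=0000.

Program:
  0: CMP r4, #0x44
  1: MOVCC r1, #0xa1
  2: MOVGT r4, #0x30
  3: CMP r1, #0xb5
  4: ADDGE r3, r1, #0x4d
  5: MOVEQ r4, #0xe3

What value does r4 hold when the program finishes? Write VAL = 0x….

0: ✓ CMP  NZCV=1000
1: ✓ MOVCC  r1←0xa1
2: · MOVGT
3: ✓ CMP  NZCV=1000
4: · ADDGE
5: · MOVEQ

VAL = 0x23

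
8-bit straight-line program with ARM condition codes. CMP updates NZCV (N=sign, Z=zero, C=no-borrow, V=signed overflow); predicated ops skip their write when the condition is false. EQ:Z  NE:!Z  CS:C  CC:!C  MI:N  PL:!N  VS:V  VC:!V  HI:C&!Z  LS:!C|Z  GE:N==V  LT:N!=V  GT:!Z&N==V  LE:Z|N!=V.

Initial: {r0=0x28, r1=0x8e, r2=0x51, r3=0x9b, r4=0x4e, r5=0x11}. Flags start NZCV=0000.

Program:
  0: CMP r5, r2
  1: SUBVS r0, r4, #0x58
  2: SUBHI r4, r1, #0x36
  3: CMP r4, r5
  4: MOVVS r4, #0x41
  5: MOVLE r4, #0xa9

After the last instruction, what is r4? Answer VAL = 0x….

0: ✓ CMP  NZCV=1000
1: · SUBVS
2: · SUBHI
3: ✓ CMP  NZCV=0010
4: · MOVVS
5: · MOVLE

VAL = 0x4e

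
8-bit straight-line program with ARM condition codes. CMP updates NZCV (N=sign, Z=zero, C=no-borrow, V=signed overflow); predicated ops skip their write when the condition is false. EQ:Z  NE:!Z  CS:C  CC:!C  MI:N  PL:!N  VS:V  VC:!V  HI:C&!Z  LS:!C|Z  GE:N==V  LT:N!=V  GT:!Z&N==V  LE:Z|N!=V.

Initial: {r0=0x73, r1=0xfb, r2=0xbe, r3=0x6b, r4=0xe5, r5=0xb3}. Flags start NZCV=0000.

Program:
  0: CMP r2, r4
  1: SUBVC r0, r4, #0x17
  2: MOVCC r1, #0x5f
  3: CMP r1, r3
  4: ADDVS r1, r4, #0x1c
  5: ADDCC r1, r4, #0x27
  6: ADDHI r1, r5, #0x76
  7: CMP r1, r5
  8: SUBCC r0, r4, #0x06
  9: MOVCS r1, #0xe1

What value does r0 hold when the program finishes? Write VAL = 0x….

0: ✓ CMP  NZCV=1000
1: ✓ SUBVC  r0←0xce
2: ✓ MOVCC  r1←0x5f
3: ✓ CMP  NZCV=1000
4: · ADDVS
5: ✓ ADDCC  r1←0x0c
6: · ADDHI
7: ✓ CMP  NZCV=0000
8: ✓ SUBCC  r0←0xdf
9: · MOVCS

VAL = 0xdf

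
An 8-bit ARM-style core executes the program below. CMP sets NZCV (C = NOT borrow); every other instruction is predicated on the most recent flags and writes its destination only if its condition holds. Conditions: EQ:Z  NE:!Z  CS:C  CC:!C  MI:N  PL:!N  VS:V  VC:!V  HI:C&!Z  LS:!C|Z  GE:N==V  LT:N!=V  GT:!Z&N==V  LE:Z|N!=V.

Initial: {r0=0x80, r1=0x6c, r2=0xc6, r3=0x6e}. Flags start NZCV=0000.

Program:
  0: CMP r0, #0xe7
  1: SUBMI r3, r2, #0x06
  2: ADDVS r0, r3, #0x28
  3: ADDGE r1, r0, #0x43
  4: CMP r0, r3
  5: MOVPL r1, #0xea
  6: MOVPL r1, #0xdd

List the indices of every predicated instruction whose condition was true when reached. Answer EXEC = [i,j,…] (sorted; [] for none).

[0] flags=1000 → (cmp)
[1] flags=1000 MI?T → r3=0xc0
[2] flags=1000 VS?F → skip
[3] flags=1000 GE?F → skip
[4] flags=1000 → (cmp)
[5] flags=1000 PL?F → skip
[6] flags=1000 PL?F → skip

EXEC = [1]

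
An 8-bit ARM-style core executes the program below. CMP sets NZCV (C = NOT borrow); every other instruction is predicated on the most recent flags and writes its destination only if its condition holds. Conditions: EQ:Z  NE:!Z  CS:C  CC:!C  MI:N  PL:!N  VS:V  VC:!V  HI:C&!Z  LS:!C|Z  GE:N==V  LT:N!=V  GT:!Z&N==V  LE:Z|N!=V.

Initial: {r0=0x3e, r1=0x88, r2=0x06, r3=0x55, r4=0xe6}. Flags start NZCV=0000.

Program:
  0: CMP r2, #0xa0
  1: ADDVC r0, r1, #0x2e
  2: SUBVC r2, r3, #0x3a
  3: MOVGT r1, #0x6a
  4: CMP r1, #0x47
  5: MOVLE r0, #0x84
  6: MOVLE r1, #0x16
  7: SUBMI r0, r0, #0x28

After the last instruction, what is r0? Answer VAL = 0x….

VAL = 0xb6

[0] flags=0000 → (cmp)
[1] flags=0000 VC?T → r0=0xb6
[2] flags=0000 VC?T → r2=0x1b
[3] flags=0000 GT?T → r1=0x6a
[4] flags=0010 → (cmp)
[5] flags=0010 LE?F → skip
[6] flags=0010 LE?F → skip
[7] flags=0010 MI?F → skip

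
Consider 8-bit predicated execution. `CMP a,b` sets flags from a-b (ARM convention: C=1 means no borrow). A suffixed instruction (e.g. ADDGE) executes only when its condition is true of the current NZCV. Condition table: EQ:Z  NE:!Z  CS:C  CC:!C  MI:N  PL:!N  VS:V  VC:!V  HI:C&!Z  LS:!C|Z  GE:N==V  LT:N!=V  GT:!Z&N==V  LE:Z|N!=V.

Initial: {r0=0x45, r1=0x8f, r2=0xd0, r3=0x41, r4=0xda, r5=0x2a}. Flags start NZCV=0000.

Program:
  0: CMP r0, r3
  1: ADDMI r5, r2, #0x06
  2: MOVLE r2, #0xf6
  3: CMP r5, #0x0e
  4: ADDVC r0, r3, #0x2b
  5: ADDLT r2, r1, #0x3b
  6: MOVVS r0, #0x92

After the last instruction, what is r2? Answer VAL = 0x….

0: ✓ CMP  NZCV=0010
1: · ADDMI
2: · MOVLE
3: ✓ CMP  NZCV=0010
4: ✓ ADDVC  r0←0x6c
5: · ADDLT
6: · MOVVS

VAL = 0xd0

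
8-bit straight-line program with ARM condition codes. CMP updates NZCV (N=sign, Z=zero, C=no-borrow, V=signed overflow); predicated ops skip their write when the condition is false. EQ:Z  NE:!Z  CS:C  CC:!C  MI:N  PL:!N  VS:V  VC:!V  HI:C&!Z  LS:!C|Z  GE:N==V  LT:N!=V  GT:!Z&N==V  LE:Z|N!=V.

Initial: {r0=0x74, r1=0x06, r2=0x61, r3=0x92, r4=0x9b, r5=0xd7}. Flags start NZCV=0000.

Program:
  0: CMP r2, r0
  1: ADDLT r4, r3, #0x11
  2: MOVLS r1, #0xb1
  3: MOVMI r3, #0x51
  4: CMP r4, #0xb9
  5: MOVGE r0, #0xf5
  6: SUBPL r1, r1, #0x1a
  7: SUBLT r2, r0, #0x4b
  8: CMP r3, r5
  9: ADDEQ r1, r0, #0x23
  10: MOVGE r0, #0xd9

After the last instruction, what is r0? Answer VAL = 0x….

0: ✓ CMP  NZCV=1000
1: ✓ ADDLT  r4←0xa3
2: ✓ MOVLS  r1←0xb1
3: ✓ MOVMI  r3←0x51
4: ✓ CMP  NZCV=1000
5: · MOVGE
6: · SUBPL
7: ✓ SUBLT  r2←0x29
8: ✓ CMP  NZCV=0000
9: · ADDEQ
10: ✓ MOVGE  r0←0xd9

VAL = 0xd9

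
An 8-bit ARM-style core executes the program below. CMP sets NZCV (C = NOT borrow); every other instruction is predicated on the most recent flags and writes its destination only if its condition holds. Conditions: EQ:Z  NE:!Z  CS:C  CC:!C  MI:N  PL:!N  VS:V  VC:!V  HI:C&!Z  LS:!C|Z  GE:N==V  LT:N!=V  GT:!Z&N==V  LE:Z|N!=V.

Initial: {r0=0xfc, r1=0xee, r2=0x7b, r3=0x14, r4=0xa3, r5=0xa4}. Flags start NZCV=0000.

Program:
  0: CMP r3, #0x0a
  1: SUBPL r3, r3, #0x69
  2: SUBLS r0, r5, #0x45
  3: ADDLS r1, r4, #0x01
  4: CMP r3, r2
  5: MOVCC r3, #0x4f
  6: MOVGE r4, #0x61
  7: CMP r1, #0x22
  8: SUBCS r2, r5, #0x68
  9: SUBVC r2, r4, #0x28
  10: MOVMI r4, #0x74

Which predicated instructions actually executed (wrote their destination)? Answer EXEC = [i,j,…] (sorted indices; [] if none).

[0] flags=0010 → (cmp)
[1] flags=0010 PL?T → r3=0xab
[2] flags=0010 LS?F → skip
[3] flags=0010 LS?F → skip
[4] flags=0011 → (cmp)
[5] flags=0011 CC?F → skip
[6] flags=0011 GE?F → skip
[7] flags=1010 → (cmp)
[8] flags=1010 CS?T → r2=0x3c
[9] flags=1010 VC?T → r2=0x7b
[10] flags=1010 MI?T → r4=0x74

EXEC = [1,8,9,10]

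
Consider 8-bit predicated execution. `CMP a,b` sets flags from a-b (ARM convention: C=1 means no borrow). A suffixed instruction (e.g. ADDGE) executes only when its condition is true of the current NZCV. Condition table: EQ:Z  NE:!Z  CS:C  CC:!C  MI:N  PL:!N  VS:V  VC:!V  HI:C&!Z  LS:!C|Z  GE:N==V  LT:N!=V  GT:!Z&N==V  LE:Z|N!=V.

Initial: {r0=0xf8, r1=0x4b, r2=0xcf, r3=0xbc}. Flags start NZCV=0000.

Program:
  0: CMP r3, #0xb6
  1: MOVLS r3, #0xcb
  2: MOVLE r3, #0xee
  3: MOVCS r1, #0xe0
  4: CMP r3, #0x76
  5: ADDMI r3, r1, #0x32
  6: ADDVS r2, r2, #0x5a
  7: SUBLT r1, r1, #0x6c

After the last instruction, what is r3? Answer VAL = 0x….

VAL = 0xbc

[0] flags=0010 → (cmp)
[1] flags=0010 LS?F → skip
[2] flags=0010 LE?F → skip
[3] flags=0010 CS?T → r1=0xe0
[4] flags=0011 → (cmp)
[5] flags=0011 MI?F → skip
[6] flags=0011 VS?T → r2=0x29
[7] flags=0011 LT?T → r1=0x74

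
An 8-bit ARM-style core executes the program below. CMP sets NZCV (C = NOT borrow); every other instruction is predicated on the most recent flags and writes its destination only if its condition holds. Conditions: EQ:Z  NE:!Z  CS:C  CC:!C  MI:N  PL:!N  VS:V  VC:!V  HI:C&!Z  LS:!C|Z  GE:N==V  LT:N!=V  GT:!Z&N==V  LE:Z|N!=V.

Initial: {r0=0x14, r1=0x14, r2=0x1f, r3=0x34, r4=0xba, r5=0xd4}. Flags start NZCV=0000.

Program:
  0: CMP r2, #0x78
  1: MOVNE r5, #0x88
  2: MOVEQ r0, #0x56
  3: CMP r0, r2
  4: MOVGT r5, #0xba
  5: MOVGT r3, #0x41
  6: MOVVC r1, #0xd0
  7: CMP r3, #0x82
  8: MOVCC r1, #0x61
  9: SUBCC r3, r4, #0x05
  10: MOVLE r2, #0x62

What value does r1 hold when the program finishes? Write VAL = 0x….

0: ✓ CMP  NZCV=1000
1: ✓ MOVNE  r5←0x88
2: · MOVEQ
3: ✓ CMP  NZCV=1000
4: · MOVGT
5: · MOVGT
6: ✓ MOVVC  r1←0xd0
7: ✓ CMP  NZCV=1001
8: ✓ MOVCC  r1←0x61
9: ✓ SUBCC  r3←0xb5
10: · MOVLE

VAL = 0x61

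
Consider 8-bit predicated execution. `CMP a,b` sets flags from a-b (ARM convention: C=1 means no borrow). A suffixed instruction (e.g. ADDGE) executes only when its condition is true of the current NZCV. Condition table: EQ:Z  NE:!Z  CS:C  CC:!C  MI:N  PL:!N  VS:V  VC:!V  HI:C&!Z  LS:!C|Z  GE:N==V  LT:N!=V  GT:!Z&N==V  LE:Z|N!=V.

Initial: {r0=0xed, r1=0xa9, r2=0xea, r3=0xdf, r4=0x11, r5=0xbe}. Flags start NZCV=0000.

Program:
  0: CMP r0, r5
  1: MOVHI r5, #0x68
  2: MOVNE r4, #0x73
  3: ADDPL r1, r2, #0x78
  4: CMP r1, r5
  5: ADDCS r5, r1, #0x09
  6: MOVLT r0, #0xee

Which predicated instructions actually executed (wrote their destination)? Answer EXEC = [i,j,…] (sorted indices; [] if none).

EXEC = [1,2,3,6]

[0] flags=0010 → (cmp)
[1] flags=0010 HI?T → r5=0x68
[2] flags=0010 NE?T → r4=0x73
[3] flags=0010 PL?T → r1=0x62
[4] flags=1000 → (cmp)
[5] flags=1000 CS?F → skip
[6] flags=1000 LT?T → r0=0xee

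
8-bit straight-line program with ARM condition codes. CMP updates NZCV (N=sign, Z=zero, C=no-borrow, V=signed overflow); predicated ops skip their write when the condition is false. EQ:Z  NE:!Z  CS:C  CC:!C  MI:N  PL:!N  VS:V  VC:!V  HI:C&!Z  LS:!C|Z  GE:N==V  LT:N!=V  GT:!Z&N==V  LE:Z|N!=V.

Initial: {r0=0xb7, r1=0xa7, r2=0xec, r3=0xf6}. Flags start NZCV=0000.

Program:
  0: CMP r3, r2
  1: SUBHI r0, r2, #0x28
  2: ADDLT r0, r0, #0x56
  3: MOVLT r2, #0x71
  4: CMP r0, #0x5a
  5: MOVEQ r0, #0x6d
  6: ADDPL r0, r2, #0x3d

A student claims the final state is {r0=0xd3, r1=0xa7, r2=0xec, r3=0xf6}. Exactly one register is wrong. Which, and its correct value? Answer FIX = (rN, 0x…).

[0] flags=0010 → (cmp)
[1] flags=0010 HI?T → r0=0xc4
[2] flags=0010 LT?F → skip
[3] flags=0010 LT?F → skip
[4] flags=0011 → (cmp)
[5] flags=0011 EQ?F → skip
[6] flags=0011 PL?T → r0=0x29

FIX = (r0, 0x29)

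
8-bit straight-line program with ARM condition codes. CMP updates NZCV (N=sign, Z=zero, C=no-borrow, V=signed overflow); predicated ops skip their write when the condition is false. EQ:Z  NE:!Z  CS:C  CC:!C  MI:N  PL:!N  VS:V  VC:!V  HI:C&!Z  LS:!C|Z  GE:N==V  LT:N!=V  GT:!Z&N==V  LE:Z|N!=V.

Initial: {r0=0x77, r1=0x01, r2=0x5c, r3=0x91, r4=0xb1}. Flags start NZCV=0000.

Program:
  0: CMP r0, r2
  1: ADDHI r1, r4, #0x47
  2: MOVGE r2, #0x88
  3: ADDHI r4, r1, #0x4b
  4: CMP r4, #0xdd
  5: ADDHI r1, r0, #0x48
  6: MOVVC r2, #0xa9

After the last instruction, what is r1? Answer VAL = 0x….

[0] flags=0010 → (cmp)
[1] flags=0010 HI?T → r1=0xf8
[2] flags=0010 GE?T → r2=0x88
[3] flags=0010 HI?T → r4=0x43
[4] flags=0000 → (cmp)
[5] flags=0000 HI?F → skip
[6] flags=0000 VC?T → r2=0xa9

VAL = 0xf8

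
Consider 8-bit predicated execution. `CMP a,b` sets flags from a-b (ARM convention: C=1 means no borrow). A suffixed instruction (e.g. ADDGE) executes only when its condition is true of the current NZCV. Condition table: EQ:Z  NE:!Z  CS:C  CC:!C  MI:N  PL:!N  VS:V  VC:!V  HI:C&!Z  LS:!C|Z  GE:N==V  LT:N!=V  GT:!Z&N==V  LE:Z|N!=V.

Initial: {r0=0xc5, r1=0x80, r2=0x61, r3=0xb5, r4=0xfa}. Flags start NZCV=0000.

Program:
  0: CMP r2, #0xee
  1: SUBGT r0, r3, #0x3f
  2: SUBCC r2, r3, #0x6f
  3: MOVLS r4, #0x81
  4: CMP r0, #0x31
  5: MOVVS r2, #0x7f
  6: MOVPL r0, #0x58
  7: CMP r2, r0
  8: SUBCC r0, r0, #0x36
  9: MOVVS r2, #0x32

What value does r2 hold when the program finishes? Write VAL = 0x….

VAL = 0x46

0: ✓ CMP  NZCV=0000
1: ✓ SUBGT  r0←0x76
2: ✓ SUBCC  r2←0x46
3: ✓ MOVLS  r4←0x81
4: ✓ CMP  NZCV=0010
5: · MOVVS
6: ✓ MOVPL  r0←0x58
7: ✓ CMP  NZCV=1000
8: ✓ SUBCC  r0←0x22
9: · MOVVS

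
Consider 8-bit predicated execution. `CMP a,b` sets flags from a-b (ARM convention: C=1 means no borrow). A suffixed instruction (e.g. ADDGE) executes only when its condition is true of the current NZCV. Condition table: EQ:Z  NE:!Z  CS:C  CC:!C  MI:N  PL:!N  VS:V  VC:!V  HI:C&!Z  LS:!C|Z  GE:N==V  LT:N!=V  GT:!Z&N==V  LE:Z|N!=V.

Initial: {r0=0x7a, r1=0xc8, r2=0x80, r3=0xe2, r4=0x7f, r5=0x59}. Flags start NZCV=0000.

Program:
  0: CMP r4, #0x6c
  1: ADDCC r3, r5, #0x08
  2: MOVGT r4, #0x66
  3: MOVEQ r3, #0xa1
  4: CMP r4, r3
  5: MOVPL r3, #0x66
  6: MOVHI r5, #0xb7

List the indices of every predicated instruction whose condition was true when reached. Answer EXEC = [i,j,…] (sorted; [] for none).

0: ✓ CMP  NZCV=0010
1: · ADDCC
2: ✓ MOVGT  r4←0x66
3: · MOVEQ
4: ✓ CMP  NZCV=1001
5: · MOVPL
6: · MOVHI

EXEC = [2]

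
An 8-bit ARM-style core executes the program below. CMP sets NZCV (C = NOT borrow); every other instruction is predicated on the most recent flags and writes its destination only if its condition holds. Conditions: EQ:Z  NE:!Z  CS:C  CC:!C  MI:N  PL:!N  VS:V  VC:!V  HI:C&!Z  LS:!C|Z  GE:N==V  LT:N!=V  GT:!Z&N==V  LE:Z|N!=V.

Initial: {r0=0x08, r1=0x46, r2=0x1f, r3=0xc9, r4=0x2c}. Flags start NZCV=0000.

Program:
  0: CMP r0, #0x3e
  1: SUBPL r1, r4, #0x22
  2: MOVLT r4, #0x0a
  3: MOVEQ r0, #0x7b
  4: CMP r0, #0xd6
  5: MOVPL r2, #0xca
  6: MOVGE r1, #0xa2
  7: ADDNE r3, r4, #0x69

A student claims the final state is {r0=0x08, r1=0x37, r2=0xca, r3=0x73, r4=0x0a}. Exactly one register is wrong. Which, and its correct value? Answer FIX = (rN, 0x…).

FIX = (r1, 0xa2)

0: ✓ CMP  NZCV=1000
1: · SUBPL
2: ✓ MOVLT  r4←0x0a
3: · MOVEQ
4: ✓ CMP  NZCV=0000
5: ✓ MOVPL  r2←0xca
6: ✓ MOVGE  r1←0xa2
7: ✓ ADDNE  r3←0x73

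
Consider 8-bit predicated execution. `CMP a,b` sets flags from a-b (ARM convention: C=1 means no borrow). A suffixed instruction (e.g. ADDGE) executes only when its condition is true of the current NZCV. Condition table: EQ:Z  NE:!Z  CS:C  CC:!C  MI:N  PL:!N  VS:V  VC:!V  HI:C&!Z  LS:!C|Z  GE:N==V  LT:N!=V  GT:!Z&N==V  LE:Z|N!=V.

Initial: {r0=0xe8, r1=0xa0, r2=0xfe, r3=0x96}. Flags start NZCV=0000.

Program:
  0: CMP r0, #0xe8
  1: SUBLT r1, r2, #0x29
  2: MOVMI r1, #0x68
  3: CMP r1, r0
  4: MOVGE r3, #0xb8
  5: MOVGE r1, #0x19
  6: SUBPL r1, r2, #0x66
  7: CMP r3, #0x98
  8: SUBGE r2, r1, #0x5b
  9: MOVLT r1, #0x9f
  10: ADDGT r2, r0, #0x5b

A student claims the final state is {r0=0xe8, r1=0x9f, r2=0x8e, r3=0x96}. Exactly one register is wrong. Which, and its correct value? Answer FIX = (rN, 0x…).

FIX = (r2, 0xfe)

0: ✓ CMP  NZCV=0110
1: · SUBLT
2: · MOVMI
3: ✓ CMP  NZCV=1000
4: · MOVGE
5: · MOVGE
6: · SUBPL
7: ✓ CMP  NZCV=1000
8: · SUBGE
9: ✓ MOVLT  r1←0x9f
10: · ADDGT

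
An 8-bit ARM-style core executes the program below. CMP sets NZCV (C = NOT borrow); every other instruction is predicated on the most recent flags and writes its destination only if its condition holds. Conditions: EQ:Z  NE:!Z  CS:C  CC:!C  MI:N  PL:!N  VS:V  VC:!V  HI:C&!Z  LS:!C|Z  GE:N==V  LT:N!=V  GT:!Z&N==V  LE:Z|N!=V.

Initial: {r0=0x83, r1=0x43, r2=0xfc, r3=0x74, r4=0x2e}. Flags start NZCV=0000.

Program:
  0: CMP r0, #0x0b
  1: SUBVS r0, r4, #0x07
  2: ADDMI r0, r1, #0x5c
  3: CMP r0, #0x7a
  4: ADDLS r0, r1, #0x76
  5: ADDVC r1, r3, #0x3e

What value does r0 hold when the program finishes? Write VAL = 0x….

VAL = 0xb9

0: ✓ CMP  NZCV=0011
1: ✓ SUBVS  r0←0x27
2: · ADDMI
3: ✓ CMP  NZCV=1000
4: ✓ ADDLS  r0←0xb9
5: ✓ ADDVC  r1←0xb2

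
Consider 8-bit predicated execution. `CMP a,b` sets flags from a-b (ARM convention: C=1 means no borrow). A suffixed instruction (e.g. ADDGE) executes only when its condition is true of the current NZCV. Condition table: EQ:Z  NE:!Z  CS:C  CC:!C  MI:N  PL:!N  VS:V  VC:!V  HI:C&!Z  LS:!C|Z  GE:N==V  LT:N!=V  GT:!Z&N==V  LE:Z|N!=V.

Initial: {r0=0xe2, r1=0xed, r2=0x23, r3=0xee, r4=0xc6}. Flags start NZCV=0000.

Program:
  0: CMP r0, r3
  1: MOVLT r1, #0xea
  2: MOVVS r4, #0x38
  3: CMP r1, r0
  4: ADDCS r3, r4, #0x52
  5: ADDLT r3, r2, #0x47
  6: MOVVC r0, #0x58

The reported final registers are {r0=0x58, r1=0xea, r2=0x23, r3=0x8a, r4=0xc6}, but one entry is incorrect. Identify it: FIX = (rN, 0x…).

FIX = (r3, 0x18)

[0] flags=1000 → (cmp)
[1] flags=1000 LT?T → r1=0xea
[2] flags=1000 VS?F → skip
[3] flags=0010 → (cmp)
[4] flags=0010 CS?T → r3=0x18
[5] flags=0010 LT?F → skip
[6] flags=0010 VC?T → r0=0x58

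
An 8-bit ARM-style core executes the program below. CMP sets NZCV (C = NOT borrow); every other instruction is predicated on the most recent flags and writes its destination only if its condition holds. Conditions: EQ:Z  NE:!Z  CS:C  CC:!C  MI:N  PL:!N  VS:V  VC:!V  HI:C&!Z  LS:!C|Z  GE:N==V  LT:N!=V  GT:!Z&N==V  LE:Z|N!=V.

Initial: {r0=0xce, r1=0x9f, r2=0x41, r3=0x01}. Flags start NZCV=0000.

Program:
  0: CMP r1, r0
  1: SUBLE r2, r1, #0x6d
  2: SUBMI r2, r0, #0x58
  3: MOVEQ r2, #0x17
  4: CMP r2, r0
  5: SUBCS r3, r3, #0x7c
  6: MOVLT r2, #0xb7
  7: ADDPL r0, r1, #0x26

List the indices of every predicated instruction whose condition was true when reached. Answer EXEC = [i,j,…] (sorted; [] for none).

EXEC = [1,2]

0: ✓ CMP  NZCV=1000
1: ✓ SUBLE  r2←0x32
2: ✓ SUBMI  r2←0x76
3: · MOVEQ
4: ✓ CMP  NZCV=1001
5: · SUBCS
6: · MOVLT
7: · ADDPL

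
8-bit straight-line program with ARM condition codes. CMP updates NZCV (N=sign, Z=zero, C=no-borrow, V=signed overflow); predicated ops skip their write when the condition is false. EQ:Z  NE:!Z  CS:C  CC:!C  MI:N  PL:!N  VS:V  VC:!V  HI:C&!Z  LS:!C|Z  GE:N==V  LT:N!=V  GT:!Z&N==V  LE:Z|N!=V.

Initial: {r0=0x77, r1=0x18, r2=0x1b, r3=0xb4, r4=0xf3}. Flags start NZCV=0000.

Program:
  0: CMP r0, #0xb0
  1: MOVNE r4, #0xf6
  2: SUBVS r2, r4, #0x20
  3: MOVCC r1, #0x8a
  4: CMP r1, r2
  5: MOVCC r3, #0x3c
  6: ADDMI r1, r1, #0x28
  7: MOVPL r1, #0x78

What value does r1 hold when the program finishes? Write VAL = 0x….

VAL = 0xb2

[0] flags=1001 → (cmp)
[1] flags=1001 NE?T → r4=0xf6
[2] flags=1001 VS?T → r2=0xd6
[3] flags=1001 CC?T → r1=0x8a
[4] flags=1000 → (cmp)
[5] flags=1000 CC?T → r3=0x3c
[6] flags=1000 MI?T → r1=0xb2
[7] flags=1000 PL?F → skip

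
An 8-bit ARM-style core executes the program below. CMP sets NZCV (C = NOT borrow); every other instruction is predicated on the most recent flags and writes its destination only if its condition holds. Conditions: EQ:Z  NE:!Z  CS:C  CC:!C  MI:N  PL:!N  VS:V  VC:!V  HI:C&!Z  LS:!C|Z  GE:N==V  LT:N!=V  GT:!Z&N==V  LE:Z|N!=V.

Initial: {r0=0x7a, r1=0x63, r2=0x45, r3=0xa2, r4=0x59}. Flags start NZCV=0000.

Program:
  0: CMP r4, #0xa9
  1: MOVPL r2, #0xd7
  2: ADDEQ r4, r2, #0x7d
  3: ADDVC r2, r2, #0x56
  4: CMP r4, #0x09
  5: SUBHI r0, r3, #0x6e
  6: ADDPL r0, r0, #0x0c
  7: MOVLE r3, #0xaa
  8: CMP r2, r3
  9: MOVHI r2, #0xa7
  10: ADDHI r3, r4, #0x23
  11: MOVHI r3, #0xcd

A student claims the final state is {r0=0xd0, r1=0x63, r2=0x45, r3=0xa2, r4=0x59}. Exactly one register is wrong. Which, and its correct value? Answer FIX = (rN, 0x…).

[0] flags=1001 → (cmp)
[1] flags=1001 PL?F → skip
[2] flags=1001 EQ?F → skip
[3] flags=1001 VC?F → skip
[4] flags=0010 → (cmp)
[5] flags=0010 HI?T → r0=0x34
[6] flags=0010 PL?T → r0=0x40
[7] flags=0010 LE?F → skip
[8] flags=1001 → (cmp)
[9] flags=1001 HI?F → skip
[10] flags=1001 HI?F → skip
[11] flags=1001 HI?F → skip

FIX = (r0, 0x40)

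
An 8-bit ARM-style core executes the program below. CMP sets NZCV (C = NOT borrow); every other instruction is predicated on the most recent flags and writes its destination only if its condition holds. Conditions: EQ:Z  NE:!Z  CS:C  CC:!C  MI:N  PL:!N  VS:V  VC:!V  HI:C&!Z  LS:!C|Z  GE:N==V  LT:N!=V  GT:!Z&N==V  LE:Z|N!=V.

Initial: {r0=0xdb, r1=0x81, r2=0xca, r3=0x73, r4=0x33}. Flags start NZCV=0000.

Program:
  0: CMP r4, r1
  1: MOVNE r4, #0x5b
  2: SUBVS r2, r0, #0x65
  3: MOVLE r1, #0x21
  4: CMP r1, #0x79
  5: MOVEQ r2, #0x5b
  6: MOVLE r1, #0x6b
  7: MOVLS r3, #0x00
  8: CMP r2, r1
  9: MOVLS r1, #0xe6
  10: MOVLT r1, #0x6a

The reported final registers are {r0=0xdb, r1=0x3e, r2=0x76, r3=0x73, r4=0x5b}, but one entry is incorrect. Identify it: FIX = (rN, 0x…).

FIX = (r1, 0x6b)

0: ✓ CMP  NZCV=1001
1: ✓ MOVNE  r4←0x5b
2: ✓ SUBVS  r2←0x76
3: · MOVLE
4: ✓ CMP  NZCV=0011
5: · MOVEQ
6: ✓ MOVLE  r1←0x6b
7: · MOVLS
8: ✓ CMP  NZCV=0010
9: · MOVLS
10: · MOVLT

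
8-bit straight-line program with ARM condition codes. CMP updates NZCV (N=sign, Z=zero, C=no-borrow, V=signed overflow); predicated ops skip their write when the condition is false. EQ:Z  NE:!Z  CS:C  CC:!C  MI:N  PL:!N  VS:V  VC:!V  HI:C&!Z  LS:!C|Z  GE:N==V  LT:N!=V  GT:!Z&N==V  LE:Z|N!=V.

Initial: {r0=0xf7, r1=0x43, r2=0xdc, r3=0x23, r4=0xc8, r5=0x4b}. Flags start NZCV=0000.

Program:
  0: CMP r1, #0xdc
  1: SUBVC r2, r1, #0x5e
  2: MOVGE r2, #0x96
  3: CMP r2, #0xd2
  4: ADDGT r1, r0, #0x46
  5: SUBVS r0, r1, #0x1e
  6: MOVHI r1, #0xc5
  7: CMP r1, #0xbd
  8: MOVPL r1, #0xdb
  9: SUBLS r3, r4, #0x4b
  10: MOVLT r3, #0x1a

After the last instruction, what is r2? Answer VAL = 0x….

VAL = 0x96

0: ✓ CMP  NZCV=0000
1: ✓ SUBVC  r2←0xe5
2: ✓ MOVGE  r2←0x96
3: ✓ CMP  NZCV=1000
4: · ADDGT
5: · SUBVS
6: · MOVHI
7: ✓ CMP  NZCV=1001
8: · MOVPL
9: ✓ SUBLS  r3←0x7d
10: · MOVLT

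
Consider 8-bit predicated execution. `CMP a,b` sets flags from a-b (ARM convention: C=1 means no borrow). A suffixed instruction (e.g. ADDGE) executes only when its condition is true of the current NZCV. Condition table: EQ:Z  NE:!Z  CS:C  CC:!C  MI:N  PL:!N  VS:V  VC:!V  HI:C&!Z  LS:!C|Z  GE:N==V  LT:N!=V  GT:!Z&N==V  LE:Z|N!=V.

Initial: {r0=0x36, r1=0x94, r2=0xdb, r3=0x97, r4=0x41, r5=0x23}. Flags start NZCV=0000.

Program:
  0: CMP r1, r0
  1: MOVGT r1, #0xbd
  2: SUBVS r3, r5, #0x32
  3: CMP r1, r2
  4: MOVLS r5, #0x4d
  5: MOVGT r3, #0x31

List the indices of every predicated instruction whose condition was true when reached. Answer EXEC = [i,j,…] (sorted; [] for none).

[0] flags=0011 → (cmp)
[1] flags=0011 GT?F → skip
[2] flags=0011 VS?T → r3=0xf1
[3] flags=1000 → (cmp)
[4] flags=1000 LS?T → r5=0x4d
[5] flags=1000 GT?F → skip

EXEC = [2,4]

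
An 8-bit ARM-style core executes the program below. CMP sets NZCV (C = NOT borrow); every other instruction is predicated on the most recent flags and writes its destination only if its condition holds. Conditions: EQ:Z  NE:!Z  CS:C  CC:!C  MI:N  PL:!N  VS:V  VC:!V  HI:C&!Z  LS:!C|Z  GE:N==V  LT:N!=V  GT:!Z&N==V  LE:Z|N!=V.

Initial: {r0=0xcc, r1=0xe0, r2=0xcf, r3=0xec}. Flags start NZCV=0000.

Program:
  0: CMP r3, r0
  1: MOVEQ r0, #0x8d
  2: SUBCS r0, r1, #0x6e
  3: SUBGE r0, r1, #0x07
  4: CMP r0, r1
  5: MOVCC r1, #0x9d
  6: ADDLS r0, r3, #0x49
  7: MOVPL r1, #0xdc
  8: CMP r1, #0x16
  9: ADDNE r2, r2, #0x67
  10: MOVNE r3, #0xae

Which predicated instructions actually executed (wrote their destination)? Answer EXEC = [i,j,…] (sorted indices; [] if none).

EXEC = [2,3,5,6,9,10]

0: ✓ CMP  NZCV=0010
1: · MOVEQ
2: ✓ SUBCS  r0←0x72
3: ✓ SUBGE  r0←0xd9
4: ✓ CMP  NZCV=1000
5: ✓ MOVCC  r1←0x9d
6: ✓ ADDLS  r0←0x35
7: · MOVPL
8: ✓ CMP  NZCV=1010
9: ✓ ADDNE  r2←0x36
10: ✓ MOVNE  r3←0xae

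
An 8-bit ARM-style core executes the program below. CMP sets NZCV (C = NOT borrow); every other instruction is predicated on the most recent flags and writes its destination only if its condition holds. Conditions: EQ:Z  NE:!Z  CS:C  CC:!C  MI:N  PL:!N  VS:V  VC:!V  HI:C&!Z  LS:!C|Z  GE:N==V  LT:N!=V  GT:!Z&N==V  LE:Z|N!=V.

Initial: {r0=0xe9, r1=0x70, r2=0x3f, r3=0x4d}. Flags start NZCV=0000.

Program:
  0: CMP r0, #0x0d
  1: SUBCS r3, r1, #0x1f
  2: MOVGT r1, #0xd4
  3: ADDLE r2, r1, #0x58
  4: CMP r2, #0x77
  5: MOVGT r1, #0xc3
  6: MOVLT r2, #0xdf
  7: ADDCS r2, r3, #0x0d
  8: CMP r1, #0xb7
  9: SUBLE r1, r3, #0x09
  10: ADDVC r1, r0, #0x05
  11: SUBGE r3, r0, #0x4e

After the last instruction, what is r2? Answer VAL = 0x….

[0] flags=1010 → (cmp)
[1] flags=1010 CS?T → r3=0x51
[2] flags=1010 GT?F → skip
[3] flags=1010 LE?T → r2=0xc8
[4] flags=0011 → (cmp)
[5] flags=0011 GT?F → skip
[6] flags=0011 LT?T → r2=0xdf
[7] flags=0011 CS?T → r2=0x5e
[8] flags=1001 → (cmp)
[9] flags=1001 LE?F → skip
[10] flags=1001 VC?F → skip
[11] flags=1001 GE?T → r3=0x9b

VAL = 0x5e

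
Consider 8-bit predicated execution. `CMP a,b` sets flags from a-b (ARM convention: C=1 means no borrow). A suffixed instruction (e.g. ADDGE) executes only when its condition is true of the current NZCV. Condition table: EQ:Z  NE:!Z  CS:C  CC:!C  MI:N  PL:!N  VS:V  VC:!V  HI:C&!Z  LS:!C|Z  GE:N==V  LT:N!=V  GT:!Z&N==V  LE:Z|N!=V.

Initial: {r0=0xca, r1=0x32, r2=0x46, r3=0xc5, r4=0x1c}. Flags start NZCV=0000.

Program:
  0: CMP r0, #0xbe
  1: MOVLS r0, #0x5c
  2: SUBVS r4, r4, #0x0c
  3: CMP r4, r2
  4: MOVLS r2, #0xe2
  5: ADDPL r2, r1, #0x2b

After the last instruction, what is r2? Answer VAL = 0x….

[0] flags=0010 → (cmp)
[1] flags=0010 LS?F → skip
[2] flags=0010 VS?F → skip
[3] flags=1000 → (cmp)
[4] flags=1000 LS?T → r2=0xe2
[5] flags=1000 PL?F → skip

VAL = 0xe2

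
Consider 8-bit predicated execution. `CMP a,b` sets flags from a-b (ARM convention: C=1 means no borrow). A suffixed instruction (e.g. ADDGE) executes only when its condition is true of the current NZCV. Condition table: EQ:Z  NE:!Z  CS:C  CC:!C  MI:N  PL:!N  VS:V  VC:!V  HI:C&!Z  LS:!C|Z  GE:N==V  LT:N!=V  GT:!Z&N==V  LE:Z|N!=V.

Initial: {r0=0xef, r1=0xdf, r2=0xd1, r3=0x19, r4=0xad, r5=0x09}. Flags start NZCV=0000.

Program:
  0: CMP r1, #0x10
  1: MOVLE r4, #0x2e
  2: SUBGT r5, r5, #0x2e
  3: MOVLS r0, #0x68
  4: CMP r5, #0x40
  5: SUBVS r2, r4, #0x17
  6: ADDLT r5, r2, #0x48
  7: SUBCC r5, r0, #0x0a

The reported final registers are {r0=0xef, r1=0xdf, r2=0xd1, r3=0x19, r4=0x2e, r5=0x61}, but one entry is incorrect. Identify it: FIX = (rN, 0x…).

[0] flags=1010 → (cmp)
[1] flags=1010 LE?T → r4=0x2e
[2] flags=1010 GT?F → skip
[3] flags=1010 LS?F → skip
[4] flags=1000 → (cmp)
[5] flags=1000 VS?F → skip
[6] flags=1000 LT?T → r5=0x19
[7] flags=1000 CC?T → r5=0xe5

FIX = (r5, 0xe5)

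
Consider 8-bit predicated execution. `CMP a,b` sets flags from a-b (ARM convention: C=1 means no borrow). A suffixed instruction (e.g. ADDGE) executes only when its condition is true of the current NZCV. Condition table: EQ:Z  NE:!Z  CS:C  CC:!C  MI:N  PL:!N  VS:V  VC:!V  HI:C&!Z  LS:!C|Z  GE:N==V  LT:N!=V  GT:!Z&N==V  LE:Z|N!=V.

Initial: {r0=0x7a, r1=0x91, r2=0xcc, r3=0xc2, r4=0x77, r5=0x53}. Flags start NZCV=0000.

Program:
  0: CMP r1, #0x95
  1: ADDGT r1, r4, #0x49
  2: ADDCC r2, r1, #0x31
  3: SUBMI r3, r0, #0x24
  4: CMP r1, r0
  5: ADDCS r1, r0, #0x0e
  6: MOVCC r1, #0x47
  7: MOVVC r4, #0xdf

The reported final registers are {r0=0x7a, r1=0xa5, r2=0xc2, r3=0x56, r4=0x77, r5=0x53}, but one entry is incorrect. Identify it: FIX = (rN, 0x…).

FIX = (r1, 0x88)

0: ✓ CMP  NZCV=1000
1: · ADDGT
2: ✓ ADDCC  r2←0xc2
3: ✓ SUBMI  r3←0x56
4: ✓ CMP  NZCV=0011
5: ✓ ADDCS  r1←0x88
6: · MOVCC
7: · MOVVC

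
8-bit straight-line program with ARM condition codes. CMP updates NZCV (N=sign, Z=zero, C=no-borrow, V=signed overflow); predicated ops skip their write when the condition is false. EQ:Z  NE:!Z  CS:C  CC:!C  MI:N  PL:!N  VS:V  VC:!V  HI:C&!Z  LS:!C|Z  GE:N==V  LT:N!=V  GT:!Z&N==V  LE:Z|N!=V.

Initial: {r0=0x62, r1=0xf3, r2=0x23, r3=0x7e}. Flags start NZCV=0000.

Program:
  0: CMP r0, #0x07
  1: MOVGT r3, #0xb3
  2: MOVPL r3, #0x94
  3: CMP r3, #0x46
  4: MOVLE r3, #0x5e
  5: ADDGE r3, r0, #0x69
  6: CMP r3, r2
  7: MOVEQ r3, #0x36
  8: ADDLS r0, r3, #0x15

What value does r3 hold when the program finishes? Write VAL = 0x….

[0] flags=0010 → (cmp)
[1] flags=0010 GT?T → r3=0xb3
[2] flags=0010 PL?T → r3=0x94
[3] flags=0011 → (cmp)
[4] flags=0011 LE?T → r3=0x5e
[5] flags=0011 GE?F → skip
[6] flags=0010 → (cmp)
[7] flags=0010 EQ?F → skip
[8] flags=0010 LS?F → skip

VAL = 0x5e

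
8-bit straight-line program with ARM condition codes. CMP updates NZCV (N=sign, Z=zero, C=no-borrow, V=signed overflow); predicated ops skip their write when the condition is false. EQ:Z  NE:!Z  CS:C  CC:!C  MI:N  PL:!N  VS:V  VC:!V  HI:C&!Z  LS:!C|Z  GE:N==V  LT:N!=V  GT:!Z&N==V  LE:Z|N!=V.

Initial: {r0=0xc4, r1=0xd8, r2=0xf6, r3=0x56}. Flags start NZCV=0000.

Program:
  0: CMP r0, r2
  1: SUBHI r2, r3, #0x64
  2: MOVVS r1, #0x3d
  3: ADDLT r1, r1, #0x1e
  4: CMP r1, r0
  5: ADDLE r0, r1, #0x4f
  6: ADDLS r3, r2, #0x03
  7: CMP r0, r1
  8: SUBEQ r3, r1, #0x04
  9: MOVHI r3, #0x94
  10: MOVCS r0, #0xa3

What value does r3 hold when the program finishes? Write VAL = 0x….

VAL = 0x56

[0] flags=1000 → (cmp)
[1] flags=1000 HI?F → skip
[2] flags=1000 VS?F → skip
[3] flags=1000 LT?T → r1=0xf6
[4] flags=0010 → (cmp)
[5] flags=0010 LE?F → skip
[6] flags=0010 LS?F → skip
[7] flags=1000 → (cmp)
[8] flags=1000 EQ?F → skip
[9] flags=1000 HI?F → skip
[10] flags=1000 CS?F → skip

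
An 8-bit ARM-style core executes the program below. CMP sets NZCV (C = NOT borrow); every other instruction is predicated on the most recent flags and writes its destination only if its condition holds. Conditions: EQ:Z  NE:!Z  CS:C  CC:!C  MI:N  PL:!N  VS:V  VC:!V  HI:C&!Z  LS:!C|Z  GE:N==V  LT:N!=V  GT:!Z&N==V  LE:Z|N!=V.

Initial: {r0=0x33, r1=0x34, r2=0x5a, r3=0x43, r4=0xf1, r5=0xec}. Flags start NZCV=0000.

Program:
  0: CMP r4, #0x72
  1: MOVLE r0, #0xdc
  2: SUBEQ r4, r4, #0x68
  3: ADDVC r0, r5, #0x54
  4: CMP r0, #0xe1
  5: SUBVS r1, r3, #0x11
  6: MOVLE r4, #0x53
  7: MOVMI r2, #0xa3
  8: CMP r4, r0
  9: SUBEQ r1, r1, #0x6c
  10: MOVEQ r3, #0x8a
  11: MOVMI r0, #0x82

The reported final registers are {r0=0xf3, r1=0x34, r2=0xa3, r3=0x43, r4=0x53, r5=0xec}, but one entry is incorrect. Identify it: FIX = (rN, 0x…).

FIX = (r0, 0xdc)

[0] flags=0011 → (cmp)
[1] flags=0011 LE?T → r0=0xdc
[2] flags=0011 EQ?F → skip
[3] flags=0011 VC?F → skip
[4] flags=1000 → (cmp)
[5] flags=1000 VS?F → skip
[6] flags=1000 LE?T → r4=0x53
[7] flags=1000 MI?T → r2=0xa3
[8] flags=0000 → (cmp)
[9] flags=0000 EQ?F → skip
[10] flags=0000 EQ?F → skip
[11] flags=0000 MI?F → skip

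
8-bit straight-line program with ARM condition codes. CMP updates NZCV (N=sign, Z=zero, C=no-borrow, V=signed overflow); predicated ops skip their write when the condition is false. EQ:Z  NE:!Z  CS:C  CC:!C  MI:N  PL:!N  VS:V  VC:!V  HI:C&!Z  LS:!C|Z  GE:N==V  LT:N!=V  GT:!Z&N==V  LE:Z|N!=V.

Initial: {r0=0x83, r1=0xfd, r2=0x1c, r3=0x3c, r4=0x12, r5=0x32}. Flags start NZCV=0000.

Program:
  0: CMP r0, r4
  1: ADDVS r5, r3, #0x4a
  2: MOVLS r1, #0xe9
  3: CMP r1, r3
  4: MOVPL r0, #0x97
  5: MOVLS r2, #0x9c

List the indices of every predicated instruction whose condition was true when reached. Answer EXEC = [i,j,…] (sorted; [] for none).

EXEC = [1]

[0] flags=0011 → (cmp)
[1] flags=0011 VS?T → r5=0x86
[2] flags=0011 LS?F → skip
[3] flags=1010 → (cmp)
[4] flags=1010 PL?F → skip
[5] flags=1010 LS?F → skip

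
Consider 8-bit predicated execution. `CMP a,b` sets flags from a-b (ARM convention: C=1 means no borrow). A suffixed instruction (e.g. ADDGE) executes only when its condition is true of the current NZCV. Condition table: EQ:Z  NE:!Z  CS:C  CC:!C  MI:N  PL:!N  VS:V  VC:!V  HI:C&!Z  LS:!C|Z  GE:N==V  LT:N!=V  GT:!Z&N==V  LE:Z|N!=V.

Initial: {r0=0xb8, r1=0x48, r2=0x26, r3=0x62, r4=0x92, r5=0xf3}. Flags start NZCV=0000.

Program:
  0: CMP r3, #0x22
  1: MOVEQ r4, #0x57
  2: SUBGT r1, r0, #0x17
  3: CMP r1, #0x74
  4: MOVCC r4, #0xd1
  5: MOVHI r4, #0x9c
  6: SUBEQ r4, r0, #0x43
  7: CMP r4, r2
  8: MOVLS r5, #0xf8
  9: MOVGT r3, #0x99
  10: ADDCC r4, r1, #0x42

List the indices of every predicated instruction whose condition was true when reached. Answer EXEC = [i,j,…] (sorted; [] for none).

EXEC = [2,5]

0: ✓ CMP  NZCV=0010
1: · MOVEQ
2: ✓ SUBGT  r1←0xa1
3: ✓ CMP  NZCV=0011
4: · MOVCC
5: ✓ MOVHI  r4←0x9c
6: · SUBEQ
7: ✓ CMP  NZCV=0011
8: · MOVLS
9: · MOVGT
10: · ADDCC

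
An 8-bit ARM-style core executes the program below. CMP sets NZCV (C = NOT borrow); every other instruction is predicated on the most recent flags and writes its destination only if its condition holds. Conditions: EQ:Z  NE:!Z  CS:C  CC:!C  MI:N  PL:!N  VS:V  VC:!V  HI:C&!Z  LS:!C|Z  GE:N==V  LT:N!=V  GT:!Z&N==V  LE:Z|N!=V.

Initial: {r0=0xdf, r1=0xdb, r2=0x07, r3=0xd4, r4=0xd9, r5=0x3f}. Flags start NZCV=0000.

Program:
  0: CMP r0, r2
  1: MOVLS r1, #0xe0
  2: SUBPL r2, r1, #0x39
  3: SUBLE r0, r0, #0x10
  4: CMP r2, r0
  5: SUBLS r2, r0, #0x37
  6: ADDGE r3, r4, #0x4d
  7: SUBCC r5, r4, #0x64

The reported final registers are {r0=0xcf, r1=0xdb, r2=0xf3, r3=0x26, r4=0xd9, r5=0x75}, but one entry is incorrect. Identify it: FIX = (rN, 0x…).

FIX = (r2, 0x98)

[0] flags=1010 → (cmp)
[1] flags=1010 LS?F → skip
[2] flags=1010 PL?F → skip
[3] flags=1010 LE?T → r0=0xcf
[4] flags=0000 → (cmp)
[5] flags=0000 LS?T → r2=0x98
[6] flags=0000 GE?T → r3=0x26
[7] flags=0000 CC?T → r5=0x75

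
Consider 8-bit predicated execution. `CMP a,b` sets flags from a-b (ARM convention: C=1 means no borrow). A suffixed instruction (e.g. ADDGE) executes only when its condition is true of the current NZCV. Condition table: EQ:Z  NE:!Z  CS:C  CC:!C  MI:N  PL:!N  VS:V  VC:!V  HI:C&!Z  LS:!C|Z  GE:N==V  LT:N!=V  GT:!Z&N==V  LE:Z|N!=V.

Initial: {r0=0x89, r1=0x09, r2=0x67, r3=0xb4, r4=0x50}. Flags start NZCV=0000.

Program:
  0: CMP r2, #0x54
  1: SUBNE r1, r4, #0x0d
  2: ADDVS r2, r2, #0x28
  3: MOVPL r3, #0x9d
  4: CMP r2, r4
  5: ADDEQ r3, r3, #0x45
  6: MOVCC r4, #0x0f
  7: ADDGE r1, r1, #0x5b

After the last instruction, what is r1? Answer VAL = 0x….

VAL = 0x9e

0: ✓ CMP  NZCV=0010
1: ✓ SUBNE  r1←0x43
2: · ADDVS
3: ✓ MOVPL  r3←0x9d
4: ✓ CMP  NZCV=0010
5: · ADDEQ
6: · MOVCC
7: ✓ ADDGE  r1←0x9e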